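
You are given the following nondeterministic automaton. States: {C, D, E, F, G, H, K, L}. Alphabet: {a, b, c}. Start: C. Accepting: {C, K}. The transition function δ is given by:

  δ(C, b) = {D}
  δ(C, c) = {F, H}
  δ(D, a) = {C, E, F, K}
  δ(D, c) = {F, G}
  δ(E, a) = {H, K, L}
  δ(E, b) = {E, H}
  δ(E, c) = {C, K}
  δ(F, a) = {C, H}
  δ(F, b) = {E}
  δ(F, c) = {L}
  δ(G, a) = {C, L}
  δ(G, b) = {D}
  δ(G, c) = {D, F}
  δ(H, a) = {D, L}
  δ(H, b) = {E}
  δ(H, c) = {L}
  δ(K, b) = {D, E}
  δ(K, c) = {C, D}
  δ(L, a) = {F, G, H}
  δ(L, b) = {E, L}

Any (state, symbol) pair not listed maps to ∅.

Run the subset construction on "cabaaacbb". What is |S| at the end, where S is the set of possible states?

Start in {C}.
Read 'c': C→{F, H}; now {F, H}.
Read 'a': F→{C, H}, H→{D, L}; now {C, D, H, L}.
Read 'b': C→{D}, D→∅, H→{E}, L→{E, L}; now {D, E, L}.
Read 'a': D→{C, E, F, K}, E→{H, K, L}, L→{F, G, H}; now {C, E, F, G, H, K, L}.
Read 'a': C→∅, E→{H, K, L}, F→{C, H}, G→{C, L}, H→{D, L}, K→∅, L→{F, G, H}; now {C, D, F, G, H, K, L}.
Read 'a': C→∅, D→{C, E, F, K}, F→{C, H}, G→{C, L}, H→{D, L}, K→∅, L→{F, G, H}; now {C, D, E, F, G, H, K, L}.
Read 'c': C→{F, H}, D→{F, G}, E→{C, K}, F→{L}, G→{D, F}, H→{L}, K→{C, D}, L→∅; now {C, D, F, G, H, K, L}.
Read 'b': C→{D}, D→∅, F→{E}, G→{D}, H→{E}, K→{D, E}, L→{E, L}; now {D, E, L}.
Read 'b': D→∅, E→{E, H}, L→{E, L}; now {E, H, L}.
That set has 3 states.

3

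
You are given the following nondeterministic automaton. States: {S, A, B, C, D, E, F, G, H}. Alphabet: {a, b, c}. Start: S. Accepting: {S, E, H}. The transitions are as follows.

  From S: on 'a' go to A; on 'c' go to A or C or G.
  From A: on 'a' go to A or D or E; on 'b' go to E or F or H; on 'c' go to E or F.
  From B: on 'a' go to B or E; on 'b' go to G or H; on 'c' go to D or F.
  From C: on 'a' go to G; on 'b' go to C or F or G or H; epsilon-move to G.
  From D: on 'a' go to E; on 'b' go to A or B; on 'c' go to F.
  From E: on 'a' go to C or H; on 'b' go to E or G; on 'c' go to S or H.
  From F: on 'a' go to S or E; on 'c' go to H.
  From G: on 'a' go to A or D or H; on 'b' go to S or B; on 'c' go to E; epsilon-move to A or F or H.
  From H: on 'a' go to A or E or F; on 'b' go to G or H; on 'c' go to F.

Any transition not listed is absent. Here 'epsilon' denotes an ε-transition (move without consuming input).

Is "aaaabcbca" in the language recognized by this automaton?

Start in {S}.
Read 'a': S→{A}; now {A}.
Read 'a': A→{A, D, E}; now {A, D, E}.
Read 'a': A→{A, D, E}, D→{E}, E→{C, H}; union {A, C, D, E, H}; ε-closure = {A, C, D, E, F, G, H}.
Read 'a': A→{A, D, E}, C→{G}, D→{E}, E→{C, H}, F→{S, E}, G→{A, D, H}, H→{A, E, F}; now {S, A, C, D, E, F, G, H}.
Read 'b': S→∅, A→{E, F, H}, C→{C, F, G, H}, D→{A, B}, E→{E, G}, F→∅, G→{S, B}, H→{G, H}; now {S, A, B, C, E, F, G, H}.
Read 'c': S→{A, C, G}, A→{E, F}, B→{D, F}, C→∅, E→{S, H}, F→{H}, G→{E}, H→{F}; now {S, A, C, D, E, F, G, H}.
Read 'b': S→∅, A→{E, F, H}, C→{C, F, G, H}, D→{A, B}, E→{E, G}, F→∅, G→{S, B}, H→{G, H}; now {S, A, B, C, E, F, G, H}.
Read 'c': S→{A, C, G}, A→{E, F}, B→{D, F}, C→∅, E→{S, H}, F→{H}, G→{E}, H→{F}; now {S, A, C, D, E, F, G, H}.
Read 'a': S→{A}, A→{A, D, E}, C→{G}, D→{E}, E→{C, H}, F→{S, E}, G→{A, D, H}, H→{A, E, F}; now {S, A, C, D, E, F, G, H}.
The final set {S, A, C, D, E, F, G, H} contains the accepting states S, E, H.

Yes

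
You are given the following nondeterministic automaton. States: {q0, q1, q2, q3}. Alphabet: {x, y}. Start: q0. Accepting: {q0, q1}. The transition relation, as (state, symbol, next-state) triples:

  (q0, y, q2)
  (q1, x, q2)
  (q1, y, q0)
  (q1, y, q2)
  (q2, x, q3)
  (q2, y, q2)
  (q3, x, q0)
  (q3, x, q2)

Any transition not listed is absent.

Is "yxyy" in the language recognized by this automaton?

No

Start in {q0}.
Read 'y': {q0} → {q2}.
Read 'x': {q2} → {q3}.
Read 'y': {q3} → ∅.
The set is empty and remains empty for the remaining 1 symbol.
The final set ∅ contains no accepting state.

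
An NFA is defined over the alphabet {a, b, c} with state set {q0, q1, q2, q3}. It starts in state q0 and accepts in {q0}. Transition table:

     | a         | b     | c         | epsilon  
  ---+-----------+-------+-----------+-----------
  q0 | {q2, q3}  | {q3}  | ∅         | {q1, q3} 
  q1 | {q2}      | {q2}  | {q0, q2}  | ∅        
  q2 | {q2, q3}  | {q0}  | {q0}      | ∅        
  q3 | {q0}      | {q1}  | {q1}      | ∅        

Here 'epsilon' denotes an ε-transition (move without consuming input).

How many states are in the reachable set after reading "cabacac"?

4

Start: ε-closure({q0}) = {q0, q1, q3}.
Read 'c': {q0, q1, q3} → {q0, q1, q2, q3}.
Read 'a': {q0, q1, q2, q3} → {q0, q1, q2, q3}.
Read 'b': {q0, q1, q2, q3} → {q0, q1, q2, q3}.
Read 'a': {q0, q1, q2, q3} → {q0, q1, q2, q3}.
Read 'c': {q0, q1, q2, q3} → {q0, q1, q2, q3}.
Read 'a': {q0, q1, q2, q3} → {q0, q1, q2, q3}.
Read 'c': {q0, q1, q2, q3} → {q0, q1, q2, q3}.
That set has 4 states.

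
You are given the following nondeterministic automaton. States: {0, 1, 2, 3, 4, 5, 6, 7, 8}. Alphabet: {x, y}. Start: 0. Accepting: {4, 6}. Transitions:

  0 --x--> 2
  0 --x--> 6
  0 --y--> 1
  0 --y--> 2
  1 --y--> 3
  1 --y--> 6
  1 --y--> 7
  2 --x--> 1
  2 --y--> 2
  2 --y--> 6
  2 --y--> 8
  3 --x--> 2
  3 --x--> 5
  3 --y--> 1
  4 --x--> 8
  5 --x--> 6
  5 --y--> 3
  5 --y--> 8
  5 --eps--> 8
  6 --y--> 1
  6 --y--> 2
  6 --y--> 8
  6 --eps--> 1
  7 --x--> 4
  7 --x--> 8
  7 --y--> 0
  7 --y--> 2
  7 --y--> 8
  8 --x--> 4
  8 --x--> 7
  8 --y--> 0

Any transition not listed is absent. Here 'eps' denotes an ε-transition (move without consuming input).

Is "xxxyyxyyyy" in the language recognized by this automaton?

Start in {0}.
Read 'x': {0} → {1, 2, 6}.
Read 'x': {1, 2, 6} → {1}.
Read 'x': {1} → ∅.
The set is empty and remains empty for the remaining 7 symbols.
The final set ∅ contains no accepting state.

No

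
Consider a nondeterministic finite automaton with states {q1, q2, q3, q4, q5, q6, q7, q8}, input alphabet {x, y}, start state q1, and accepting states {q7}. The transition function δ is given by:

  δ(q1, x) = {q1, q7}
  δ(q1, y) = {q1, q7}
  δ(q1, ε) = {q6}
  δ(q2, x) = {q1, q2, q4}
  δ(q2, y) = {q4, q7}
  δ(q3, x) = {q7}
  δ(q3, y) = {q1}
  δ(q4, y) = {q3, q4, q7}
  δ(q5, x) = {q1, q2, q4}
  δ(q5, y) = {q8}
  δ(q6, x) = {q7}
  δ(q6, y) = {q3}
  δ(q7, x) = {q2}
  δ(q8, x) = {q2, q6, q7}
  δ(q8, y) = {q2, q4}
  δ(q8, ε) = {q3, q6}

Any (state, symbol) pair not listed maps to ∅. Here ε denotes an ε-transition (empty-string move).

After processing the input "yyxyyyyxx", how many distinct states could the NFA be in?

Start: ε-closure({q1}) = {q1, q6}.
Read 'y': {q1, q6} → {q1, q3, q6, q7}.
Read 'y': {q1, q3, q6, q7} → {q1, q3, q6, q7}.
Read 'x': {q1, q3, q6, q7} → {q1, q2, q6, q7}.
Read 'y': {q1, q2, q6, q7} → {q1, q3, q4, q6, q7}.
Read 'y': {q1, q3, q4, q6, q7} → {q1, q3, q4, q6, q7}.
Read 'y': {q1, q3, q4, q6, q7} → {q1, q3, q4, q6, q7}.
Read 'y': {q1, q3, q4, q6, q7} → {q1, q3, q4, q6, q7}.
Read 'x': {q1, q3, q4, q6, q7} → {q1, q2, q6, q7}.
Read 'x': {q1, q2, q6, q7} → {q1, q2, q4, q6, q7}.
That set has 5 states.

5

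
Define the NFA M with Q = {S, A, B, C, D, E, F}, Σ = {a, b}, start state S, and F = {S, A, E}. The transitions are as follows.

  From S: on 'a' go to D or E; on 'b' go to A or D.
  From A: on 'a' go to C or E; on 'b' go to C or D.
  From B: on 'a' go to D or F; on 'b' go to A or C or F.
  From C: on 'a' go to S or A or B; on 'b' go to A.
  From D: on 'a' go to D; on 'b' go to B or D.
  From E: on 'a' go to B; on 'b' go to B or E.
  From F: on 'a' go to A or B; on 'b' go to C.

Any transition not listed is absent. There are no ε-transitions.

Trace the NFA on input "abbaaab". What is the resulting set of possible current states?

{A, B, C, D, E, F}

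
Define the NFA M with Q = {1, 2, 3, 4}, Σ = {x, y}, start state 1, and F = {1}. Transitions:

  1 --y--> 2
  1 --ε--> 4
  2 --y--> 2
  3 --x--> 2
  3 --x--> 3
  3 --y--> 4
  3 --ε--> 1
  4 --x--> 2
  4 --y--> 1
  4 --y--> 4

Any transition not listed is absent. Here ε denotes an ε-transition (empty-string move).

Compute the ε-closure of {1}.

{1, 4}

Begin with {1}.
ε-move 1 → 4; add 4.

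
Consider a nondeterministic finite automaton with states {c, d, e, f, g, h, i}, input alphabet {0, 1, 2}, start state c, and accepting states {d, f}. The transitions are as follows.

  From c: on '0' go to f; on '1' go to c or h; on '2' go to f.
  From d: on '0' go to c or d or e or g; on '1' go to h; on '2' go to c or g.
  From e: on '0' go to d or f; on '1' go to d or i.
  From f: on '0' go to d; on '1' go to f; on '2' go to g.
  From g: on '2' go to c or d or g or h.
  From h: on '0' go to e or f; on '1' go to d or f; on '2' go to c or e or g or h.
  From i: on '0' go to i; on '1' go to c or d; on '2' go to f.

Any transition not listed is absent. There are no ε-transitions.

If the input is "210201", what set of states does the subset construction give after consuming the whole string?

Start in {c}.
Read '2': c→{f}; now {f}.
Read '1': f→{f}; now {f}.
Read '0': f→{d}; now {d}.
Read '2': d→{c, g}; now {c, g}.
Read '0': c→{f}, g→∅; now {f}.
Read '1': f→{f}; now {f}.

{f}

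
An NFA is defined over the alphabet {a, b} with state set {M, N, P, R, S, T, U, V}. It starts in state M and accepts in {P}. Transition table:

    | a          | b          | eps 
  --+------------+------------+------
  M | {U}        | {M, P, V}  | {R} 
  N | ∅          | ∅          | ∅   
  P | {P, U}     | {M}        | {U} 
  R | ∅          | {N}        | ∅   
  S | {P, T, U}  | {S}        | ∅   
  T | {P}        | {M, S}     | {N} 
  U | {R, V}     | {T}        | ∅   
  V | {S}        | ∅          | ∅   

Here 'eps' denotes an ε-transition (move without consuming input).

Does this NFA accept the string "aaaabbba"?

Yes

Start: ε-closure({M}) = {M, R}.
Read 'a': M→{U}, R→∅; now {U}.
Read 'a': U→{R, V}; now {R, V}.
Read 'a': R→∅, V→{S}; now {S}.
Read 'a': S→{P, T, U}; union {P, T, U}; ε-closure = {N, P, T, U}.
Read 'b': N→∅, P→{M}, T→{M, S}, U→{T}; union {M, S, T}; ε-closure = {M, N, R, S, T}.
Read 'b': M→{M, P, V}, N→∅, R→{N}, S→{S}, T→{M, S}; union {M, N, P, S, V}; ε-closure = {M, N, P, R, S, U, V}.
Read 'b': M→{M, P, V}, N→∅, P→{M}, R→{N}, S→{S}, U→{T}, V→∅; union {M, N, P, S, T, V}; ε-closure = {M, N, P, R, S, T, U, V}.
Read 'a': M→{U}, N→∅, P→{P, U}, R→∅, S→{P, T, U}, T→{P}, U→{R, V}, V→{S}; union {P, R, S, T, U, V}; ε-closure = {N, P, R, S, T, U, V}.
The final set {N, P, R, S, T, U, V} contains the accepting state P.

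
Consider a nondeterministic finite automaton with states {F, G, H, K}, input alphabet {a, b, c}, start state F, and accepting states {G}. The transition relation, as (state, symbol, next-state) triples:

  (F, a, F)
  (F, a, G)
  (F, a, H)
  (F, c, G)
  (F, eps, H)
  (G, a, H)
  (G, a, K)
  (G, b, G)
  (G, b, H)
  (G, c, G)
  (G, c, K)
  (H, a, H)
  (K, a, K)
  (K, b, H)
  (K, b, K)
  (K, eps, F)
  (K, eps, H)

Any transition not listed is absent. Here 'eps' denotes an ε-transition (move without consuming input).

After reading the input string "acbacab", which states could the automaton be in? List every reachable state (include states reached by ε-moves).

{F, G, H, K}

Start: ε-closure({F}) = {F, H}.
Read 'a': {F, H} → {F, G, H}.
Read 'c': {F, G, H} → {F, G, H, K}.
Read 'b': {F, G, H, K} → {F, G, H, K}.
Read 'a': {F, G, H, K} → {F, G, H, K}.
Read 'c': {F, G, H, K} → {F, G, H, K}.
Read 'a': {F, G, H, K} → {F, G, H, K}.
Read 'b': {F, G, H, K} → {F, G, H, K}.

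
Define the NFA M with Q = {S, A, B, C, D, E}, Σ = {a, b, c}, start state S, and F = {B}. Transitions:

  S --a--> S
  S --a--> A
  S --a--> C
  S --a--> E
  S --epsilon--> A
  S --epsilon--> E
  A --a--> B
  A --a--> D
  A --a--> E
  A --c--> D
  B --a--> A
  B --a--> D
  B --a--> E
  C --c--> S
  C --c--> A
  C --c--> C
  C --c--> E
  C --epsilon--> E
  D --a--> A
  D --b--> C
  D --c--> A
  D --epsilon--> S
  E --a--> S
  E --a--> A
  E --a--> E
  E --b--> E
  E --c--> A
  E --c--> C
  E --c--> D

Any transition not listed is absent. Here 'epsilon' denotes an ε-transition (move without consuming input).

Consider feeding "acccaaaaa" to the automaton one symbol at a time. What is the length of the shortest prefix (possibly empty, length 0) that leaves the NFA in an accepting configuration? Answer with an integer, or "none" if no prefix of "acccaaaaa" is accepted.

1

Start: ε-closure({S}) = {S, A, E}.
Read 'a': S→{S, A, C, E}, A→{B, D, E}, E→{S, A, E}; now {S, A, B, C, D, E}.
None of the earlier sets intersect F, but {S, A, B, C, D, E} does.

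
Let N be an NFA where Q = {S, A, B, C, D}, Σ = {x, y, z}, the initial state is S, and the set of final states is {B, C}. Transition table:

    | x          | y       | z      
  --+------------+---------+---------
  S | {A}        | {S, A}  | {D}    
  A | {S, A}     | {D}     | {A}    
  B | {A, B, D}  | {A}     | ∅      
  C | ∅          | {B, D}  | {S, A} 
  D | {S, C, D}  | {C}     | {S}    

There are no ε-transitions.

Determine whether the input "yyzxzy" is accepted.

Start in {S}.
Read 'y': {S} → {S, A}.
Read 'y': {S, A} → {S, A, D}.
Read 'z': {S, A, D} → {S, A, D}.
Read 'x': {S, A, D} → {S, A, C, D}.
Read 'z': {S, A, C, D} → {S, A, D}.
Read 'y': {S, A, D} → {S, A, C, D}.
The final set {S, A, C, D} contains the accepting state C.

Yes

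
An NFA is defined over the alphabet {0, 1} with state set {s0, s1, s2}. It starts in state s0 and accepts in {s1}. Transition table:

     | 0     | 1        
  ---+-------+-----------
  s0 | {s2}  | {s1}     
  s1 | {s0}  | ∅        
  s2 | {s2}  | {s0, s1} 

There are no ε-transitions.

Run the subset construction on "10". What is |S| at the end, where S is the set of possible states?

Start in {s0}.
Read '1': s0→{s1}; now {s1}.
Read '0': s1→{s0}; now {s0}.
That set has 1 state.

1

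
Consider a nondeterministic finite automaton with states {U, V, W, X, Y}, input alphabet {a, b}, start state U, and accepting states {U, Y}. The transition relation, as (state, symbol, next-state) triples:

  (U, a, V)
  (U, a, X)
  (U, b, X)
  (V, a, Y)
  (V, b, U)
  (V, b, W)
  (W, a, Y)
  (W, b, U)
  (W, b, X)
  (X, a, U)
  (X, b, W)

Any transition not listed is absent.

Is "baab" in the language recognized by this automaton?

Start in {U}.
Read 'b': U→{X}; now {X}.
Read 'a': X→{U}; now {U}.
Read 'a': U→{V, X}; now {V, X}.
Read 'b': V→{U, W}, X→{W}; now {U, W}.
The final set {U, W} contains the accepting state U.

Yes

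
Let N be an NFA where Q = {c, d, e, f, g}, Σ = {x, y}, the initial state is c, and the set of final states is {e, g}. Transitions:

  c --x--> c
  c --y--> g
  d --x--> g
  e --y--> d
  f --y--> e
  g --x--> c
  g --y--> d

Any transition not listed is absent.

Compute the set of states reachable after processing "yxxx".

{c}

Start in {c}.
Read 'y': {c} → {g}.
Read 'x': {g} → {c}.
Read 'x': {c} → {c}.
Read 'x': {c} → {c}.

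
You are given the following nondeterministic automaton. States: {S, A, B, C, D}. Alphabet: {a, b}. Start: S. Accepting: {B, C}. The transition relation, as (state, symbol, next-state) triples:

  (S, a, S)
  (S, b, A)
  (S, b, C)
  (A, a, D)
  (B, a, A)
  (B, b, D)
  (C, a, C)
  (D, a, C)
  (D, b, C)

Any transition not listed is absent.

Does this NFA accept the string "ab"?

Yes

Start in {S}.
Read 'a': {S} → {S}.
Read 'b': {S} → {A, C}.
The final set {A, C} contains the accepting state C.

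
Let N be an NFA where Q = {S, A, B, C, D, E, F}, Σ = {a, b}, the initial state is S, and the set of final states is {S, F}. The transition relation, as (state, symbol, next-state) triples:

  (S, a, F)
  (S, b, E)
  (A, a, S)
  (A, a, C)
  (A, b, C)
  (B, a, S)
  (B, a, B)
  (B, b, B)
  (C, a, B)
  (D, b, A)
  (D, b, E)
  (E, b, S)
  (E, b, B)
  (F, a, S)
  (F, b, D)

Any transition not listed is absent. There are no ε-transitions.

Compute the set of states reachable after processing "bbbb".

{S, B}

Start in {S}.
Read 'b': S→{E}; now {E}.
Read 'b': E→{S, B}; now {S, B}.
Read 'b': S→{E}, B→{B}; now {B, E}.
Read 'b': B→{B}, E→{S, B}; now {S, B}.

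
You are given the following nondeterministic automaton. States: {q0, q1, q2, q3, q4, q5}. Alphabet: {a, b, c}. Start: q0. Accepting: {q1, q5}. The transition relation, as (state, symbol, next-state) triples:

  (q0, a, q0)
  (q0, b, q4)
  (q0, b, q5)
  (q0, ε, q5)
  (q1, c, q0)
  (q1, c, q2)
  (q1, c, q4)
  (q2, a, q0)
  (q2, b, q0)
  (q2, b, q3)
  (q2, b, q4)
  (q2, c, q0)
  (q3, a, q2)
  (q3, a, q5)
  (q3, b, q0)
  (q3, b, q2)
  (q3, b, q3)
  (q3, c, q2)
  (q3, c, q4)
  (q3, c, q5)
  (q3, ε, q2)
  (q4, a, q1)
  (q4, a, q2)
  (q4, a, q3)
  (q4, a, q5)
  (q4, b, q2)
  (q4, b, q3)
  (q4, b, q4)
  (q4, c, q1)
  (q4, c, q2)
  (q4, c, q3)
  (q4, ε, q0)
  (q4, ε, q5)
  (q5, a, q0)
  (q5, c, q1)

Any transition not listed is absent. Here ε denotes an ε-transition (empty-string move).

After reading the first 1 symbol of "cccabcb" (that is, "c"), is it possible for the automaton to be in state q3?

Start: ε-closure({q0}) = {q0, q5}.
Read 'c': {q0, q5} → {q1}.
State q3 is not in {q1}.

No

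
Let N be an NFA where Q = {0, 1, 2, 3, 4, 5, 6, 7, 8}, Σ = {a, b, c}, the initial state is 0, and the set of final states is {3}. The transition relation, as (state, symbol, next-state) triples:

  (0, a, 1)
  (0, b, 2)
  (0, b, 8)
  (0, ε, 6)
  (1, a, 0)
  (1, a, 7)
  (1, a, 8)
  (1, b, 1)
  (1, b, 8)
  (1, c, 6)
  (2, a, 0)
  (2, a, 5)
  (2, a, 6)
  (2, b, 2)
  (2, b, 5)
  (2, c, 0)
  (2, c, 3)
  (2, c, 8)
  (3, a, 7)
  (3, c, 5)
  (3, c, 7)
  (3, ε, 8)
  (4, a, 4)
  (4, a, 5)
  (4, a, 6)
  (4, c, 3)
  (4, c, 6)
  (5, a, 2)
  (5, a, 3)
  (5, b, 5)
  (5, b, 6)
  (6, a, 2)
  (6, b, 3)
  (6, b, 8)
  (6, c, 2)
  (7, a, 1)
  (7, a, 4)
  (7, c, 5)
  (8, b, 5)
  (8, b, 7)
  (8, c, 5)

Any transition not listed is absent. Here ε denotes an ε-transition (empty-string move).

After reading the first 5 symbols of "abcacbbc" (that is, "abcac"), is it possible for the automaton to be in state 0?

Yes

Start: ε-closure({0}) = {0, 6}.
Read 'a': 0→{1}, 6→{2}; now {1, 2}.
Read 'b': 1→{1, 8}, 2→{2, 5}; now {1, 2, 5, 8}.
Read 'c': 1→{6}, 2→{0, 3, 8}, 5→∅, 8→{5}; now {0, 3, 5, 6, 8}.
Read 'a': 0→{1}, 3→{7}, 5→{2, 3}, 6→{2}, 8→∅; union {1, 2, 3, 7}; ε-closure = {1, 2, 3, 7, 8}.
Read 'c': 1→{6}, 2→{0, 3, 8}, 3→{5, 7}, 7→{5}, 8→{5}; now {0, 3, 5, 6, 7, 8}.
State 0 is in {0, 3, 5, 6, 7, 8}.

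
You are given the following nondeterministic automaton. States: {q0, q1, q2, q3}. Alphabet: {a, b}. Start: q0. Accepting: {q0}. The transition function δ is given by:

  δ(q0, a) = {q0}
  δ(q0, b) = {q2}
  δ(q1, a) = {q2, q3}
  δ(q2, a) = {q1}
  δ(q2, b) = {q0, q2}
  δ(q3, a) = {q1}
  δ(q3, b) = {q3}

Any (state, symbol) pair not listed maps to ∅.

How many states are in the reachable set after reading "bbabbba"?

2

Start in {q0}.
Read 'b': {q0} → {q2}.
Read 'b': {q2} → {q0, q2}.
Read 'a': {q0, q2} → {q0, q1}.
Read 'b': {q0, q1} → {q2}.
Read 'b': {q2} → {q0, q2}.
Read 'b': {q0, q2} → {q0, q2}.
Read 'a': {q0, q2} → {q0, q1}.
That set has 2 states.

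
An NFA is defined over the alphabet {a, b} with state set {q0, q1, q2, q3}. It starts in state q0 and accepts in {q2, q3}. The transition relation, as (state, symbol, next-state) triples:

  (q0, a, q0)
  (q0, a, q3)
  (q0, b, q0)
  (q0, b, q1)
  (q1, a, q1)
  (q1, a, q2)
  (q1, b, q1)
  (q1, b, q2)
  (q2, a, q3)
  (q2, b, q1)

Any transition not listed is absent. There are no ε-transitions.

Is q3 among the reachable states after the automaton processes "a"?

Yes

Start in {q0}.
Read 'a': {q0} → {q0, q3}.
State q3 is in {q0, q3}.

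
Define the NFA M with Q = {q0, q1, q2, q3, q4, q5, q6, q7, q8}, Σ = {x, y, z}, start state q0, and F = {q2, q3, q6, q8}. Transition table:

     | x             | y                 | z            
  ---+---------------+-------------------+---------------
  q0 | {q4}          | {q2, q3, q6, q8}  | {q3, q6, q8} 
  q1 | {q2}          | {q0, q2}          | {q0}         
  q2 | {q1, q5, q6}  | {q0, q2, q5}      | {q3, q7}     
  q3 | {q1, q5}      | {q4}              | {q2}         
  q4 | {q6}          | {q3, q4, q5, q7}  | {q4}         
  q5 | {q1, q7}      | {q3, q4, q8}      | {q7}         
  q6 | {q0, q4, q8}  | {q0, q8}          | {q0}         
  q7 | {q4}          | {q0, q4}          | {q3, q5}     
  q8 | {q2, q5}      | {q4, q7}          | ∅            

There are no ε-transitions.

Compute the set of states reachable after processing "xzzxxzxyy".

Start in {q0}.
Read 'x': q0→{q4}; now {q4}.
Read 'z': q4→{q4}; now {q4}.
Read 'z': q4→{q4}; now {q4}.
Read 'x': q4→{q6}; now {q6}.
Read 'x': q6→{q0, q4, q8}; now {q0, q4, q8}.
Read 'z': q0→{q3, q6, q8}, q4→{q4}, q8→∅; now {q3, q4, q6, q8}.
Read 'x': q3→{q1, q5}, q4→{q6}, q6→{q0, q4, q8}, q8→{q2, q5}; now {q0, q1, q2, q4, q5, q6, q8}.
Read 'y': q0→{q2, q3, q6, q8}, q1→{q0, q2}, q2→{q0, q2, q5}, q4→{q3, q4, q5, q7}, q5→{q3, q4, q8}, q6→{q0, q8}, q8→{q4, q7}; now {q0, q2, q3, q4, q5, q6, q7, q8}.
Read 'y': q0→{q2, q3, q6, q8}, q2→{q0, q2, q5}, q3→{q4}, q4→{q3, q4, q5, q7}, q5→{q3, q4, q8}, q6→{q0, q8}, q7→{q0, q4}, q8→{q4, q7}; now {q0, q2, q3, q4, q5, q6, q7, q8}.

{q0, q2, q3, q4, q5, q6, q7, q8}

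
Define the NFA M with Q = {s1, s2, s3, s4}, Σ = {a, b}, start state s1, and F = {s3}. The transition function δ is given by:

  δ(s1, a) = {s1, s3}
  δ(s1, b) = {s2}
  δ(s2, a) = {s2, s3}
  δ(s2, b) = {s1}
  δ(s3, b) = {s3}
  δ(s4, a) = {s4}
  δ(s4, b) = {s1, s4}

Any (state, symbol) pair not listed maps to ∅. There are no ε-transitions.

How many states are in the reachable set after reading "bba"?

2

Start in {s1}.
Read 'b': s1→{s2}; now {s2}.
Read 'b': s2→{s1}; now {s1}.
Read 'a': s1→{s1, s3}; now {s1, s3}.
That set has 2 states.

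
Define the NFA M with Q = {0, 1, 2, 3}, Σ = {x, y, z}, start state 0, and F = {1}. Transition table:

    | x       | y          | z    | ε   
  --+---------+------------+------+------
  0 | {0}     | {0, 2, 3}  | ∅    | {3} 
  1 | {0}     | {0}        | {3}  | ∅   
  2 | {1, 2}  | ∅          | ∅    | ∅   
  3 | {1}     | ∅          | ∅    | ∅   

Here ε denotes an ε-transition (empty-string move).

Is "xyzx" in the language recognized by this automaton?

No

Start: ε-closure({0}) = {0, 3}.
Read 'x': {0, 3} → {0, 1, 3}.
Read 'y': {0, 1, 3} → {0, 2, 3}.
Read 'z': {0, 2, 3} → ∅.
The set is empty and remains empty for the remaining 1 symbol.
The final set ∅ contains no accepting state.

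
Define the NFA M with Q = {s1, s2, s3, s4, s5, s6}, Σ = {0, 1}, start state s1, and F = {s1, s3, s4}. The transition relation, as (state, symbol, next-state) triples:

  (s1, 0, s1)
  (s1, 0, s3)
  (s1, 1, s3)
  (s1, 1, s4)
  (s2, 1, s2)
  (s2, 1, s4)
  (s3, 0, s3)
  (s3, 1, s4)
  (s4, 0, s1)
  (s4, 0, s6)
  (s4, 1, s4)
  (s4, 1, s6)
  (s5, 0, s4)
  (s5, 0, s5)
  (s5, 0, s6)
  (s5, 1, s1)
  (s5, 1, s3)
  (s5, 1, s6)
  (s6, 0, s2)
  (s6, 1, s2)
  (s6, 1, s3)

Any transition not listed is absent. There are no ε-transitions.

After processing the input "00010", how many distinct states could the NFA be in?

Start in {s1}.
Read '0': {s1} → {s1, s3}.
Read '0': {s1, s3} → {s1, s3}.
Read '0': {s1, s3} → {s1, s3}.
Read '1': {s1, s3} → {s3, s4}.
Read '0': {s3, s4} → {s1, s3, s6}.
That set has 3 states.

3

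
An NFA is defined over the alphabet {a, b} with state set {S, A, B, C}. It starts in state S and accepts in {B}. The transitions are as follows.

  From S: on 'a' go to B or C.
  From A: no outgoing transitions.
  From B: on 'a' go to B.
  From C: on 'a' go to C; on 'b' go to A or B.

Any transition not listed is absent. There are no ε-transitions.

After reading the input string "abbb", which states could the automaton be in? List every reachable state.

∅

Start in {S}.
Read 'a': {S} → {B, C}.
Read 'b': {B, C} → {A, B}.
Read 'b': {A, B} → ∅.
The set is empty and remains empty for the remaining 1 symbol.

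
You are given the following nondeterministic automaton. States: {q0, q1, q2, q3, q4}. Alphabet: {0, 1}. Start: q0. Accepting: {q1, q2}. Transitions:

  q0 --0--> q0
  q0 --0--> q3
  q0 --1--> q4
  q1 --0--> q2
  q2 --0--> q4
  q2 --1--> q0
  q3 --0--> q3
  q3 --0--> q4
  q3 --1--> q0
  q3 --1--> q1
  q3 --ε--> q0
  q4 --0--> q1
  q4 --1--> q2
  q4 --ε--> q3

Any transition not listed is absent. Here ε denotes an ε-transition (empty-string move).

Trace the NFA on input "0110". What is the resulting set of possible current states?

Start in {q0}.
Read '0': q0→{q0, q3}; now {q0, q3}.
Read '1': q0→{q4}, q3→{q0, q1}; union {q0, q1, q4}; ε-closure = {q0, q1, q3, q4}.
Read '1': q0→{q4}, q1→∅, q3→{q0, q1}, q4→{q2}; union {q0, q1, q2, q4}; ε-closure = {q0, q1, q2, q3, q4}.
Read '0': q0→{q0, q3}, q1→{q2}, q2→{q4}, q3→{q3, q4}, q4→{q1}; now {q0, q1, q2, q3, q4}.

{q0, q1, q2, q3, q4}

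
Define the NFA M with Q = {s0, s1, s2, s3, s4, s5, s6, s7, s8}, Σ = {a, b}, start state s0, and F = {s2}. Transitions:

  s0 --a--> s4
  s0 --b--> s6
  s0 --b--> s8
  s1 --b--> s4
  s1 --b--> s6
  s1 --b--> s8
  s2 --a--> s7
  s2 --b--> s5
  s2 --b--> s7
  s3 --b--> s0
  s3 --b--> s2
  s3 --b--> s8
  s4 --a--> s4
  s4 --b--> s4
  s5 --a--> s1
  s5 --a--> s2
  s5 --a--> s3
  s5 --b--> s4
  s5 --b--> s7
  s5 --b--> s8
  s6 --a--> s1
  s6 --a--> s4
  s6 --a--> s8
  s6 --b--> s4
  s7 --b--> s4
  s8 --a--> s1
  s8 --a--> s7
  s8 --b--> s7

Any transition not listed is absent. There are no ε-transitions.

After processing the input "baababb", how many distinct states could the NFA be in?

Start in {s0}.
Read 'b': {s0} → {s6, s8}.
Read 'a': {s6, s8} → {s1, s4, s7, s8}.
Read 'a': {s1, s4, s7, s8} → {s1, s4, s7}.
Read 'b': {s1, s4, s7} → {s4, s6, s8}.
Read 'a': {s4, s6, s8} → {s1, s4, s7, s8}.
Read 'b': {s1, s4, s7, s8} → {s4, s6, s7, s8}.
Read 'b': {s4, s6, s7, s8} → {s4, s7}.
That set has 2 states.

2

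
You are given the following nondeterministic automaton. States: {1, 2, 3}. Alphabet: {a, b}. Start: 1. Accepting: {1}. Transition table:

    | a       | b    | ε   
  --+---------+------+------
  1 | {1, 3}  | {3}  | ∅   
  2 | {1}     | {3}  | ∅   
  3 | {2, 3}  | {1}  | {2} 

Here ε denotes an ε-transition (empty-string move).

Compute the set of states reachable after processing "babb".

{1, 2, 3}

Start in {1}.
Read 'b': 1→{3}; union {3}; ε-closure = {2, 3}.
Read 'a': 2→{1}, 3→{2, 3}; now {1, 2, 3}.
Read 'b': 1→{3}, 2→{3}, 3→{1}; union {1, 3}; ε-closure = {1, 2, 3}.
Read 'b': 1→{3}, 2→{3}, 3→{1}; union {1, 3}; ε-closure = {1, 2, 3}.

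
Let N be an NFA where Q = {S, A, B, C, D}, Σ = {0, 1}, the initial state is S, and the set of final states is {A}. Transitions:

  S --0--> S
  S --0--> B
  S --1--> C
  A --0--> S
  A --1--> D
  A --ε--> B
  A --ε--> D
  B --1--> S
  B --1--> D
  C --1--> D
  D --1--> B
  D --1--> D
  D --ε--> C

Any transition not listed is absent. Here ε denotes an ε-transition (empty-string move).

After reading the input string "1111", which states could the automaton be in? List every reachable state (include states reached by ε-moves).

{S, B, C, D}

Start in {S}.
Read '1': S→{C}; now {C}.
Read '1': C→{D}; union {D}; ε-closure = {C, D}.
Read '1': C→{D}, D→{B, D}; union {B, D}; ε-closure = {B, C, D}.
Read '1': B→{S, D}, C→{D}, D→{B, D}; union {S, B, D}; ε-closure = {S, B, C, D}.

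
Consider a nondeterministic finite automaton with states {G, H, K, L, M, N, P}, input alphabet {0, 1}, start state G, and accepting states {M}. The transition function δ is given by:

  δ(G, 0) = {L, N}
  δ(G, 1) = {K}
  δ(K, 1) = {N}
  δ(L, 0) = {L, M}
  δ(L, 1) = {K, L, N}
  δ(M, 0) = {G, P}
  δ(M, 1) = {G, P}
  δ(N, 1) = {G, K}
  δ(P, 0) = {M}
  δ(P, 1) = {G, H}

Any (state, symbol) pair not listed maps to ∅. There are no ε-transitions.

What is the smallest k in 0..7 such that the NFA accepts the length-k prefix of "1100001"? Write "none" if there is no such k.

Start in {G}.
Read '1': {G} → {K}.
Read '1': {K} → {N}.
Read '0': {N} → ∅.
The set is empty and remains empty for the remaining 4 symbols.
No reachable set along the way intersects F.

none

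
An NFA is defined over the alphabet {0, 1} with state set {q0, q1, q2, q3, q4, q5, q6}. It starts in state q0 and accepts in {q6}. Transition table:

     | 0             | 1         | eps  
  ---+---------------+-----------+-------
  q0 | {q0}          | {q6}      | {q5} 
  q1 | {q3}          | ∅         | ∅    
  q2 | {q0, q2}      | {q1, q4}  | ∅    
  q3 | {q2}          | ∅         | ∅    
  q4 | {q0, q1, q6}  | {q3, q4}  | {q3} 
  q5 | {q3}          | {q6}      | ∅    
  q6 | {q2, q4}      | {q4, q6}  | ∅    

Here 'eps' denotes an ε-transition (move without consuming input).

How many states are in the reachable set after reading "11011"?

3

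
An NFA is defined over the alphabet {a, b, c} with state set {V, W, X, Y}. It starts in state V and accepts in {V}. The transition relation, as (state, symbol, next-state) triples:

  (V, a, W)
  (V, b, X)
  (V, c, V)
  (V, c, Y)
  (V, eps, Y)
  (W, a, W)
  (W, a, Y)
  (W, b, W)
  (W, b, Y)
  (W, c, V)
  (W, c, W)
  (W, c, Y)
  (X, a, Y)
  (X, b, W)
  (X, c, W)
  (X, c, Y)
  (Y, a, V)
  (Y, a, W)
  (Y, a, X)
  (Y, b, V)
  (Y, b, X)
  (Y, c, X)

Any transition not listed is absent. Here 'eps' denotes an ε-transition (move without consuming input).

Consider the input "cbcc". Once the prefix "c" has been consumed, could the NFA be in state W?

No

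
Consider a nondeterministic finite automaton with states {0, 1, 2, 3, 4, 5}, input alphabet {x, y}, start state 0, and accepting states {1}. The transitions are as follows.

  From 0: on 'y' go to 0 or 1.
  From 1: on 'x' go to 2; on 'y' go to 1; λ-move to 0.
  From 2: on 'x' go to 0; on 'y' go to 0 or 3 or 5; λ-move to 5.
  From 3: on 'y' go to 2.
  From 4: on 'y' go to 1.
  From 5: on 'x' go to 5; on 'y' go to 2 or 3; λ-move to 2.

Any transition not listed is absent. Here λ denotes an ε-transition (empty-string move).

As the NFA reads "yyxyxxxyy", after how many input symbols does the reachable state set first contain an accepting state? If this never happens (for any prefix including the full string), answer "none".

Start in {0}.
Read 'y': 0→{0, 1}; now {0, 1}.
None of the earlier sets intersect F, but {0, 1} does.

1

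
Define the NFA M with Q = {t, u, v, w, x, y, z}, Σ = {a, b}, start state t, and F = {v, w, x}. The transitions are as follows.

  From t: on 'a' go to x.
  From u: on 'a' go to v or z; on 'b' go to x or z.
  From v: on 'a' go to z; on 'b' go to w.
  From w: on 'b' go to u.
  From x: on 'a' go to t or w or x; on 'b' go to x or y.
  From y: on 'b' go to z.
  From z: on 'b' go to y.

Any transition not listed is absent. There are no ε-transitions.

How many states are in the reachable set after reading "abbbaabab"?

Start in {t}.
Read 'a': t→{x}; now {x}.
Read 'b': x→{x, y}; now {x, y}.
Read 'b': x→{x, y}, y→{z}; now {x, y, z}.
Read 'b': x→{x, y}, y→{z}, z→{y}; now {x, y, z}.
Read 'a': x→{t, w, x}, y→∅, z→∅; now {t, w, x}.
Read 'a': t→{x}, w→∅, x→{t, w, x}; now {t, w, x}.
Read 'b': t→∅, w→{u}, x→{x, y}; now {u, x, y}.
Read 'a': u→{v, z}, x→{t, w, x}, y→∅; now {t, v, w, x, z}.
Read 'b': t→∅, v→{w}, w→{u}, x→{x, y}, z→{y}; now {u, w, x, y}.
That set has 4 states.

4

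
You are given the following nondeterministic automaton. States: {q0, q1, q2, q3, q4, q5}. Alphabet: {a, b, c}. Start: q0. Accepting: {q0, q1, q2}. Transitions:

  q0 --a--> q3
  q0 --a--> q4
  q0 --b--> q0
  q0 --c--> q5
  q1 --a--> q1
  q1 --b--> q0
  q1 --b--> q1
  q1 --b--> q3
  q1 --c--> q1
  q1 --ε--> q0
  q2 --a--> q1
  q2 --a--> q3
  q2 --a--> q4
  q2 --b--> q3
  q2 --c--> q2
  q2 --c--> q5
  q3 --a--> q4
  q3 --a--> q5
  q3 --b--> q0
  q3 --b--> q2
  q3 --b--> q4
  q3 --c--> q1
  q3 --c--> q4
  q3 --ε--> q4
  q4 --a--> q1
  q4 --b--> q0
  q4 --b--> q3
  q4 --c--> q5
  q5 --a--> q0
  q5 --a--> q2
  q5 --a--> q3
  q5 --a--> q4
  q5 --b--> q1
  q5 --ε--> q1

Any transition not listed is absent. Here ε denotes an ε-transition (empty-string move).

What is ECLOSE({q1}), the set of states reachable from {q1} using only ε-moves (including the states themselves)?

{q0, q1}

Begin with {q1}.
ε-move q1 → q0; add q0.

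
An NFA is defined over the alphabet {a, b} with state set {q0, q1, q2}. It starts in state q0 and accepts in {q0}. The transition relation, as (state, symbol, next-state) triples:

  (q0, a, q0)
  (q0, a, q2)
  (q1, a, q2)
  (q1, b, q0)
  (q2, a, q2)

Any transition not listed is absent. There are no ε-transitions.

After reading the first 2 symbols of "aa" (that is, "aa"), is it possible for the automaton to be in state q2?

Start in {q0}.
Read 'a': q0→{q0, q2}; now {q0, q2}.
Read 'a': q0→{q0, q2}, q2→{q2}; now {q0, q2}.
State q2 is in {q0, q2}.

Yes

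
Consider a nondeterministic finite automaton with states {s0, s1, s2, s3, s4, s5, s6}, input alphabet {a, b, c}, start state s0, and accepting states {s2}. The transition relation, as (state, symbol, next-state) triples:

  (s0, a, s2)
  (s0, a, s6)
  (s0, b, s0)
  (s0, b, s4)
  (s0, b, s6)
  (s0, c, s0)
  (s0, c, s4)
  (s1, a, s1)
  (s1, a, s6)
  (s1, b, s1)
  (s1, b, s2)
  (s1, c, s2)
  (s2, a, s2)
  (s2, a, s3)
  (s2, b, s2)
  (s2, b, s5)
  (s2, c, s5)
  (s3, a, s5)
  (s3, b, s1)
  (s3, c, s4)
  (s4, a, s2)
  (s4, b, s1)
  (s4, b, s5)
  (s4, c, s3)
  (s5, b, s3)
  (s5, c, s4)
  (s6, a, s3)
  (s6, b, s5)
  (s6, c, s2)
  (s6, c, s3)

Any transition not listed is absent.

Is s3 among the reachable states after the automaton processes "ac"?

Yes

Start in {s0}.
Read 'a': {s0} → {s2, s6}.
Read 'c': {s2, s6} → {s2, s3, s5}.
State s3 is in {s2, s3, s5}.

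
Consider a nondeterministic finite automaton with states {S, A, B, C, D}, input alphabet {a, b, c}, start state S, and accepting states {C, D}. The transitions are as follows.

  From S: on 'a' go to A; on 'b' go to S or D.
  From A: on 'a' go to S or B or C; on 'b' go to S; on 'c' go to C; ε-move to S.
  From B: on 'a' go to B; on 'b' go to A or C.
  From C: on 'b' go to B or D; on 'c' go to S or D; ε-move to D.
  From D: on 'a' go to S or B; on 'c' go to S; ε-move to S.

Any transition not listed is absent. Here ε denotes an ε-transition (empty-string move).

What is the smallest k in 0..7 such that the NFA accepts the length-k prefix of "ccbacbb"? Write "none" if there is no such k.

Start in {S}.
Read 'c': S→∅; now ∅.
The set is empty and remains empty for the remaining 6 symbols.
No reachable set along the way intersects F.

none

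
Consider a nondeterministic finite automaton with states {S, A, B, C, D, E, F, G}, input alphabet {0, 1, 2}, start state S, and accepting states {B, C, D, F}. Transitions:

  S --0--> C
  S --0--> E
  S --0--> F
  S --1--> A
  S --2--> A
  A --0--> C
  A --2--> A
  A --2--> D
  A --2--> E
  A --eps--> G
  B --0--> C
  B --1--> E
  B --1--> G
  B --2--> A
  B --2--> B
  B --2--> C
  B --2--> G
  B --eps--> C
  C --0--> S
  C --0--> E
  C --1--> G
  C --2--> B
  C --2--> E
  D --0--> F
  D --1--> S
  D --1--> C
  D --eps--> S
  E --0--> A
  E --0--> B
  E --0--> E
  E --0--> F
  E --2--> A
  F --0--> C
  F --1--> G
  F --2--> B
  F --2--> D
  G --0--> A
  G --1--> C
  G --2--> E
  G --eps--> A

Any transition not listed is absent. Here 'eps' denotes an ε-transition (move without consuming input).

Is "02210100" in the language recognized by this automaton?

Yes

Start in {S}.
Read '0': {S} → {C, E, F}.
Read '2': {C, E, F} → {S, A, B, C, D, E, G}.
Read '2': {S, A, B, C, D, E, G} → {S, A, B, C, D, E, G}.
Read '1': {S, A, B, C, D, E, G} → {S, A, C, E, G}.
Read '0': {S, A, C, E, G} → {S, A, B, C, E, F, G}.
Read '1': {S, A, B, C, E, F, G} → {A, C, E, G}.
Read '0': {A, C, E, G} → {S, A, B, C, E, F, G}.
Read '0': {S, A, B, C, E, F, G} → {S, A, B, C, E, F, G}.
The final set {S, A, B, C, E, F, G} contains the accepting states B, C, F.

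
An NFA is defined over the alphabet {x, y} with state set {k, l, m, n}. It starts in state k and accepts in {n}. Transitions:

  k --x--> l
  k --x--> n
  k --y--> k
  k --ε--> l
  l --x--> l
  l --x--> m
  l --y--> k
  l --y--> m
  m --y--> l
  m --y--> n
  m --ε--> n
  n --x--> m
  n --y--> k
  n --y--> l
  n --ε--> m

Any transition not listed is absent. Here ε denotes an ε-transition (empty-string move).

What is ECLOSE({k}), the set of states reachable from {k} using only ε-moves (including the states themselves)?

{k, l}

Begin with {k}.
ε-move k → l; add l.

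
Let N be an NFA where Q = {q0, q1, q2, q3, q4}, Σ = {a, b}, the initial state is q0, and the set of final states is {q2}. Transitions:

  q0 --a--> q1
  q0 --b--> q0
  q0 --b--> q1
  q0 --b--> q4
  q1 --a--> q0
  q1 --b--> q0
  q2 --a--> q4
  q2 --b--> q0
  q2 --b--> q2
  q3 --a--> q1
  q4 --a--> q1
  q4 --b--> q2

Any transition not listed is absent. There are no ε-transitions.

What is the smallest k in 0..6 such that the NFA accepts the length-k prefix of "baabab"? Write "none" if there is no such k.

none

Start in {q0}.
Read 'b': {q0} → {q0, q1, q4}.
Read 'a': {q0, q1, q4} → {q0, q1}.
Read 'a': {q0, q1} → {q0, q1}.
Read 'b': {q0, q1} → {q0, q1, q4}.
Read 'a': {q0, q1, q4} → {q0, q1}.
Read 'b': {q0, q1} → {q0, q1, q4}.
No reachable set along the way intersects F.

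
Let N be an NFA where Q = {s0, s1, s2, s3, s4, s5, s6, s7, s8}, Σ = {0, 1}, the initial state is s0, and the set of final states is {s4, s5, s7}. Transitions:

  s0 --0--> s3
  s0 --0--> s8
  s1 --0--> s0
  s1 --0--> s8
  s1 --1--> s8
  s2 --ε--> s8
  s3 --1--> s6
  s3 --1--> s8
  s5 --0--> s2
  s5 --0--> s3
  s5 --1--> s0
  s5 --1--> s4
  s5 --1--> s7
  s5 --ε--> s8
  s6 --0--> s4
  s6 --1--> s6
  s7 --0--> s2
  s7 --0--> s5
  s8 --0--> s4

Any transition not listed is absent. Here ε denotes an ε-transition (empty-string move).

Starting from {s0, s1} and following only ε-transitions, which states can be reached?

{s0, s1}

Begin with {s0, s1}.
No ε-moves leave this set, so the closure equals the set itself.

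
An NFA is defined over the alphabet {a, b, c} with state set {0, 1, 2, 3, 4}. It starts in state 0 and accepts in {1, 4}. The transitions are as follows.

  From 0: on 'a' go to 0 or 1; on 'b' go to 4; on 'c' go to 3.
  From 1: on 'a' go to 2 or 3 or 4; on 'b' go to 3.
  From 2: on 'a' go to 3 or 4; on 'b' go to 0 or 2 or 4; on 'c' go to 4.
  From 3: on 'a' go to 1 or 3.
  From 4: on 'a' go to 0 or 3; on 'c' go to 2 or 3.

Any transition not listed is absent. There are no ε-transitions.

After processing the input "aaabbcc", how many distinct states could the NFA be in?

3

Start in {0}.
Read 'a': 0→{0, 1}; now {0, 1}.
Read 'a': 0→{0, 1}, 1→{2, 3, 4}; now {0, 1, 2, 3, 4}.
Read 'a': 0→{0, 1}, 1→{2, 3, 4}, 2→{3, 4}, 3→{1, 3}, 4→{0, 3}; now {0, 1, 2, 3, 4}.
Read 'b': 0→{4}, 1→{3}, 2→{0, 2, 4}, 3→∅, 4→∅; now {0, 2, 3, 4}.
Read 'b': 0→{4}, 2→{0, 2, 4}, 3→∅, 4→∅; now {0, 2, 4}.
Read 'c': 0→{3}, 2→{4}, 4→{2, 3}; now {2, 3, 4}.
Read 'c': 2→{4}, 3→∅, 4→{2, 3}; now {2, 3, 4}.
That set has 3 states.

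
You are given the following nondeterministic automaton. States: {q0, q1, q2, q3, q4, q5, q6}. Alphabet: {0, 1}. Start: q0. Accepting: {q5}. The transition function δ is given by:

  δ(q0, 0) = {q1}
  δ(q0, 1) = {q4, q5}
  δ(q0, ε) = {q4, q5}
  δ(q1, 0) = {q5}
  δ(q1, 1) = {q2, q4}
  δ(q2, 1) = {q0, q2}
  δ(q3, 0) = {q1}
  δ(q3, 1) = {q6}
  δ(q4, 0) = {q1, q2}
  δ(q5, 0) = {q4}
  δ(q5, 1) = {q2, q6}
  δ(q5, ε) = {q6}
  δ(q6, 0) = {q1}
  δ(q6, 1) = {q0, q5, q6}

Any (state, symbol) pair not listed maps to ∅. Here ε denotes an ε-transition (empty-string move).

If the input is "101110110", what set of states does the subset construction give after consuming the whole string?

Start: ε-closure({q0}) = {q0, q4, q5, q6}.
Read '1': q0→{q4, q5}, q4→∅, q5→{q2, q6}, q6→{q0, q5, q6}; now {q0, q2, q4, q5, q6}.
Read '0': q0→{q1}, q2→∅, q4→{q1, q2}, q5→{q4}, q6→{q1}; now {q1, q2, q4}.
Read '1': q1→{q2, q4}, q2→{q0, q2}, q4→∅; union {q0, q2, q4}; ε-closure = {q0, q2, q4, q5, q6}.
Read '1': q0→{q4, q5}, q2→{q0, q2}, q4→∅, q5→{q2, q6}, q6→{q0, q5, q6}; now {q0, q2, q4, q5, q6}.
Read '1': q0→{q4, q5}, q2→{q0, q2}, q4→∅, q5→{q2, q6}, q6→{q0, q5, q6}; now {q0, q2, q4, q5, q6}.
Read '0': q0→{q1}, q2→∅, q4→{q1, q2}, q5→{q4}, q6→{q1}; now {q1, q2, q4}.
Read '1': q1→{q2, q4}, q2→{q0, q2}, q4→∅; union {q0, q2, q4}; ε-closure = {q0, q2, q4, q5, q6}.
Read '1': q0→{q4, q5}, q2→{q0, q2}, q4→∅, q5→{q2, q6}, q6→{q0, q5, q6}; now {q0, q2, q4, q5, q6}.
Read '0': q0→{q1}, q2→∅, q4→{q1, q2}, q5→{q4}, q6→{q1}; now {q1, q2, q4}.

{q1, q2, q4}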